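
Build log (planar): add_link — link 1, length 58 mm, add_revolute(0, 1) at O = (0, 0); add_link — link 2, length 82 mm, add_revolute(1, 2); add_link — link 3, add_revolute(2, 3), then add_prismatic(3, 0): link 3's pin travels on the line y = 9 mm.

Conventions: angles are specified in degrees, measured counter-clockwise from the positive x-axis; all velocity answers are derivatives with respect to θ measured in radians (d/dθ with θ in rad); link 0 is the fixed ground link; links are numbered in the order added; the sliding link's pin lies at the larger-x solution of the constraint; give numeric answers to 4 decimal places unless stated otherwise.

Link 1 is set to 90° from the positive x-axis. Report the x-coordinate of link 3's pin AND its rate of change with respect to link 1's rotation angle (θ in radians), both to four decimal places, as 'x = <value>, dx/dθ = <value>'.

geometry: r = 58 mm, L = 82 mm, e = 9 mm
crank pin P = (r cos θ, r sin θ) = (0.000000, 58.000000)
h = r sin θ − e = 58.000000 − 9 = 49.000000
x = r cos θ + √(L² − h²) = 0.000000 + 65.749525 = 65.749525
dx/dθ = −r sin θ − h·r cos θ/√(L² − h²) (θ in radians; h = 49.000000) = -58.000000

x = 65.7495, dx/dθ = -58.0000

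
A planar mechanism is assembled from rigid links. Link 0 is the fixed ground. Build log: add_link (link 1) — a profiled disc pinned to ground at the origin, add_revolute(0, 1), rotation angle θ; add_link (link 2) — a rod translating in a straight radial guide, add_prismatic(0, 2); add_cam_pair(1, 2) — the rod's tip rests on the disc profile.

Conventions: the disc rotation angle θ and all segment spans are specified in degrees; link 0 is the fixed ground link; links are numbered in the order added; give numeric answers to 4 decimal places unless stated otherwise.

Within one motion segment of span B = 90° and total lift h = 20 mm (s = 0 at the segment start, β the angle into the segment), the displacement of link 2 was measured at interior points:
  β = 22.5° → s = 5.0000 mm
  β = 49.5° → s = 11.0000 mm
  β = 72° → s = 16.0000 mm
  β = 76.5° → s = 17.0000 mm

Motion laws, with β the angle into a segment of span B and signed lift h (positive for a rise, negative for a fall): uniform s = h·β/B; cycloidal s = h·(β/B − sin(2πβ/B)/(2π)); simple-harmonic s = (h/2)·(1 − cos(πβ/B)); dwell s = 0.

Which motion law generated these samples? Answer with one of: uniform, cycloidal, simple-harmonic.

candidates at β/B = r: uniform s = h·r (linear in β); cycloidal s = h·(r − sin(2πr)/(2π)); simple-harmonic s = (h/2)(1 − cos(πr))
β=22.5°: printed 5.0000 | uniform 5.0000, cycloidal 1.8169, simple-harmonic 2.9289
β=49.5°: printed 11.0000 | uniform 11.0000, cycloidal 11.9836, simple-harmonic 11.5643
β=72°: printed 16.0000 | uniform 16.0000, cycloidal 19.0273, simple-harmonic 18.0902
β=76.5°: printed 17.0000 | uniform 17.0000, cycloidal 19.5752, simple-harmonic 18.9101
only one law matches every sample → uniform

uniform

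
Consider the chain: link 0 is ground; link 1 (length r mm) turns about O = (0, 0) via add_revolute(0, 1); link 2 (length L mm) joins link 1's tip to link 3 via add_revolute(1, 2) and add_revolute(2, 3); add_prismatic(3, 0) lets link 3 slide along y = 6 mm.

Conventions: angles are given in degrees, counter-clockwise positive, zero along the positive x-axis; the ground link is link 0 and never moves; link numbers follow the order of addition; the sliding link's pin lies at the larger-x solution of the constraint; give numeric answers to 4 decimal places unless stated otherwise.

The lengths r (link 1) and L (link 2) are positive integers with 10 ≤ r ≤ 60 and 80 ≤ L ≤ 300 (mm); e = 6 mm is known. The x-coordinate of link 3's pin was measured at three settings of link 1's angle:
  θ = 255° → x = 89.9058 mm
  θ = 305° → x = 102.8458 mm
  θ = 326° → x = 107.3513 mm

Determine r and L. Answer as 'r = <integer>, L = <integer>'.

constraint per measurement: (x − r cos θ)² + (r sin θ − e)² = L²
subtracting the θ₁ and θ₂ equations cancels the r² and L² terms:
r = (x₁² − x₂²) / (2[(x₁cos θ₁ + e sin θ₁) − (x₂cos θ₂ + e sin θ₂)]) = 15.0001 → r = 15
L² = (x₁ − r cos θ₁)² + (r sin θ₁ − e)² = 9215.9995 → L = 96.0000 → L = 96
check at θ₃=326°: x = 107.3513 (printed 107.3513) ✓

r = 15, L = 96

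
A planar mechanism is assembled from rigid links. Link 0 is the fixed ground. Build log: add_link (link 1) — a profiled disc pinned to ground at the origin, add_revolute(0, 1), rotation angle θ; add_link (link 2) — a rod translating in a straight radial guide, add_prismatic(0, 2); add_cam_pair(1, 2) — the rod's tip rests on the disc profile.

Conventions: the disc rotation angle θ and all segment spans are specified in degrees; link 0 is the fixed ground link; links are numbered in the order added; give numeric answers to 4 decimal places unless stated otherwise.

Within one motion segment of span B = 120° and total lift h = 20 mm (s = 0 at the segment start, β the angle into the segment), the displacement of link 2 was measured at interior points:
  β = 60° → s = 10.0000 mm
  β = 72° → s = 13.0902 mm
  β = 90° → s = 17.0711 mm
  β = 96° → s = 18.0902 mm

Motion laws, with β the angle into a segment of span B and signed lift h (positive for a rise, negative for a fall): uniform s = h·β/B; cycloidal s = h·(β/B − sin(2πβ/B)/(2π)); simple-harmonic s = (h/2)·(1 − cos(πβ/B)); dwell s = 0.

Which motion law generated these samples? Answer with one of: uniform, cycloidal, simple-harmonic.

candidates at β/B = r: uniform s = h·r (linear in β); cycloidal s = h·(r − sin(2πr)/(2π)); simple-harmonic s = (h/2)(1 − cos(πr))
β=60°: printed 10.0000 | uniform 10.0000, cycloidal 10.0000, simple-harmonic 10.0000
β=72°: printed 13.0902 | uniform 12.0000, cycloidal 13.8710, simple-harmonic 13.0902
β=90°: printed 17.0711 | uniform 15.0000, cycloidal 18.1831, simple-harmonic 17.0711
β=96°: printed 18.0902 | uniform 16.0000, cycloidal 19.0273, simple-harmonic 18.0902
only one law matches every sample → simple-harmonic

simple-harmonic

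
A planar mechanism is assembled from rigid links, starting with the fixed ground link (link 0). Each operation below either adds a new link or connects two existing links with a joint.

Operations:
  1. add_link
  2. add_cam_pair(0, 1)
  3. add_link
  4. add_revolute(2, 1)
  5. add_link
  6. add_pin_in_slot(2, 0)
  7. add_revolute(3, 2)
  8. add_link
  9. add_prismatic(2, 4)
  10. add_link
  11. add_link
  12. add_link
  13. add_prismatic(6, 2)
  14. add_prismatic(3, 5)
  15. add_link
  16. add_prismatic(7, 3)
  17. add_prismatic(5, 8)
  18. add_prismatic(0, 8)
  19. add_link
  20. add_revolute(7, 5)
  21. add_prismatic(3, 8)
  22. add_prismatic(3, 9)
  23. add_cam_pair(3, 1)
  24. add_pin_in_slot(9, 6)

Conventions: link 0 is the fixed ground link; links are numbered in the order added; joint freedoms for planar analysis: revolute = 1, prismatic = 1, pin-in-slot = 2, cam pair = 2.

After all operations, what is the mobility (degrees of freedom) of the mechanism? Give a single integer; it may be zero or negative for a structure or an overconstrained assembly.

L=1 J1=0 J2=0
add link → L=2 J1=0 J2=0
C@0,1 dof=2 J2 → L=2 J1=0 J2=1
add link → L=3 J1=0 J2=1
R@2,1 dof=1 J1 → L=3 J1=1 J2=1
add link → L=4 J1=1 J2=1
PS@2,0 dof=2 J2 → L=4 J1=1 J2=2
R@3,2 dof=1 J1 → L=4 J1=2 J2=2
add link → L=5 J1=2 J2=2
P@2,4 dof=1 J1 → L=5 J1=3 J2=2
add link → L=6 J1=3 J2=2
add link → L=7 J1=3 J2=2
add link → L=8 J1=3 J2=2
P@6,2 dof=1 J1 → L=8 J1=4 J2=2
P@3,5 dof=1 J1 → L=8 J1=5 J2=2
add link → L=9 J1=5 J2=2
P@7,3 dof=1 J1 → L=9 J1=6 J2=2
P@5,8 dof=1 J1 → L=9 J1=7 J2=2
P@0,8 dof=1 J1 → L=9 J1=8 J2=2
add link → L=10 J1=8 J2=2
R@7,5 dof=1 J1 → L=10 J1=9 J2=2
P@3,8 dof=1 J1 → L=10 J1=10 J2=2
P@3,9 dof=1 J1 → L=10 J1=11 J2=2
C@3,1 dof=2 J2 → L=10 J1=11 J2=3
PS@9,6 dof=2 J2 → L=10 J1=11 J2=4
M=3(L−1)−2J1−J2=3·9−2·11−4=1

M = 1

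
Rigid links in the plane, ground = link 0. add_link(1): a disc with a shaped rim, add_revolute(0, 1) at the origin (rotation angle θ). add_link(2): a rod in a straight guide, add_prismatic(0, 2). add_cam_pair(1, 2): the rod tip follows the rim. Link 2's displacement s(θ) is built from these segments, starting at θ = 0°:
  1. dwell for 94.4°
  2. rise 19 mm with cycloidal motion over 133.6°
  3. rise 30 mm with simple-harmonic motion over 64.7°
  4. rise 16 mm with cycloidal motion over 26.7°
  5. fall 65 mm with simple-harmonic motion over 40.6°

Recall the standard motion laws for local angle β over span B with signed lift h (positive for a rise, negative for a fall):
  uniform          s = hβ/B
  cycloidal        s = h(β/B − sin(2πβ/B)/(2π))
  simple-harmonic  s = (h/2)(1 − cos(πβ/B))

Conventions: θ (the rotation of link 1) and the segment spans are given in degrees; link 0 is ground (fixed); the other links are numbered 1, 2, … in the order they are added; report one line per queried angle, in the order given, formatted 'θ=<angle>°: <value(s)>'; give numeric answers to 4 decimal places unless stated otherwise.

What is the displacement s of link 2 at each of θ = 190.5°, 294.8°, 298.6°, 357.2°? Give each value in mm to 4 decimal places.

segment 1 (0° to 94.4°, dwell): s unchanged at 0.0000
θ = 190.5° falls in segment 2 (94.4° to 228°, cycloidal, h = 19): β = 190.5 − 94.4 = 96.1°, B = 133.6°; Δs = 19·(0.7193 − sin(2π·0.7193)/(2π)) = 16.6348; s = 0.0000 + 16.6348 = 16.6348
segment 2 (94.4° to 228°, cycloidal, h = 19) is passed completely: s = 0.0000 + (19) = 19.0000
segment 3 (228° to 292.7°, simple-harmonic, h = 30) is passed completely: s = 19.0000 + (30) = 49.0000
θ = 294.8° falls in segment 4 (292.7° to 319.4°, cycloidal, h = 16): β = 294.8 − 292.7 = 2.1°, B = 26.7°; Δs = 16·(0.0787 − sin(2π·0.0787)/(2π)) = 0.0506; s = 49.0000 + 0.0506 = 49.0506
θ = 298.6° falls in segment 4 (292.7° to 319.4°, cycloidal, h = 16): β = 298.6 − 292.7 = 5.9°, B = 26.7°; Δs = 16·(0.2210 − sin(2π·0.2210)/(2π)) = 1.0313; s = 49.0000 + 1.0313 = 50.0313
segment 4 (292.7° to 319.4°, cycloidal, h = 16) is passed completely: s = 49.0000 + (16) = 65.0000
θ = 357.2° falls in segment 5 (319.4° to 360°, simple-harmonic, h = -65): β = 357.2 − 319.4 = 37.8°, B = 40.6°; Δs = -65/2·(1 − cos(π·0.9310)) = -64.2402; s = 65.0000 − 64.2402 = 0.7598

θ=190.5°: 16.6348
θ=294.8°: 49.0506
θ=298.6°: 50.0313
θ=357.2°: 0.7598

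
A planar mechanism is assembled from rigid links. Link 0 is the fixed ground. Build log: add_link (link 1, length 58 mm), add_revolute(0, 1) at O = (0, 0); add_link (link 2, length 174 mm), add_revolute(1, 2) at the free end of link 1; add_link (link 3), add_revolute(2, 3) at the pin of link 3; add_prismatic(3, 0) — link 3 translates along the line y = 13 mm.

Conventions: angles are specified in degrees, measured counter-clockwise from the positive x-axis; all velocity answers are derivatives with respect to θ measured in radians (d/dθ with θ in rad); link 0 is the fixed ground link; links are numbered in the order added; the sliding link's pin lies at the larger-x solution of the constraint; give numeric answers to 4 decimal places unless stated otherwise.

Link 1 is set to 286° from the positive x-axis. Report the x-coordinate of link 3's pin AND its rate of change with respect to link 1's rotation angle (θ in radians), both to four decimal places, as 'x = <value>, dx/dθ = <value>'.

geometry: r = 58 mm, L = 174 mm, e = 13 mm
crank pin P = (r cos θ, r sin θ) = (15.986967, -55.753178)
h = r sin θ − e = -55.753178 − 13 = -68.753178
x = r cos θ + √(L² − h²) = 15.986967 + 159.840547 = 175.827514
dx/dθ = −r sin θ − h·r cos θ/√(L² − h²) (θ in radians; h = -68.753178) = 62.629749

x = 175.8275, dx/dθ = 62.6297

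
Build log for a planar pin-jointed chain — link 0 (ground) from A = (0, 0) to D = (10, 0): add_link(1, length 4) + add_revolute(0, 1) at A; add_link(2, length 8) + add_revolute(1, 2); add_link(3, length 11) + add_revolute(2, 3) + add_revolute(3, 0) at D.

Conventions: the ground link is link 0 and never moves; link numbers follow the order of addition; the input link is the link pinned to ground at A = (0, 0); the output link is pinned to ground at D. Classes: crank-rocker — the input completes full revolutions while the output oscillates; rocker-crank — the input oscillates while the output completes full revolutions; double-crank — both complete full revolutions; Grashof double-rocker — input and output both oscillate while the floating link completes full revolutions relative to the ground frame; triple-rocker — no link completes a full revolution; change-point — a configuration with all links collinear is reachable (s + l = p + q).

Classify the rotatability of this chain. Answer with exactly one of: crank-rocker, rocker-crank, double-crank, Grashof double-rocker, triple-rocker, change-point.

lengths: ground=10, input=4, coupler=8, output=11
sorted: s=4 (shortest), l=11 (longest), p+q=18
s + l = 15 vs p + q = 18
s + l < p + q (Grashof) with shortest = input link → crank-rocker

crank-rocker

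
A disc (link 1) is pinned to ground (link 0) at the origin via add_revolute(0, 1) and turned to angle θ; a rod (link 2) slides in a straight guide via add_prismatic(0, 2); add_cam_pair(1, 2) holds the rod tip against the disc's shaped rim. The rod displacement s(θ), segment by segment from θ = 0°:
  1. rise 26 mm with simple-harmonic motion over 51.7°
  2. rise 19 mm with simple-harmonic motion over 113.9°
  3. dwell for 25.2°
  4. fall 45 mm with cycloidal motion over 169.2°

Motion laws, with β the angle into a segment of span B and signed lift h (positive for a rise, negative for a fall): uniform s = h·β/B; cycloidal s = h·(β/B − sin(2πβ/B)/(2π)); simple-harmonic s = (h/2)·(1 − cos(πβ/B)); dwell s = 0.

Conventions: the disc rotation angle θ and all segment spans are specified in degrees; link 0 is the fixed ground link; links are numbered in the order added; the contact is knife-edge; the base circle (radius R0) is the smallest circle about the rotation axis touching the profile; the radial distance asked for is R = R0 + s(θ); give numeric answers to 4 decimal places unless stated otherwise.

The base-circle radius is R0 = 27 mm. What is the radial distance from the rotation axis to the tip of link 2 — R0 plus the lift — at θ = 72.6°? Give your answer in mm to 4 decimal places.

segment 1 (0° to 51.7°, simple-harmonic, h = 26) is passed completely: s = 0.0000 + (26) = 26.0000
θ = 72.6° falls in segment 2 (51.7° to 165.6°, simple-harmonic, h = 19): β = 72.6 − 51.7 = 20.9°, B = 113.9°; Δs = 19/2·(1 − cos(π·0.1835)) = 1.5352; s = 26.0000 + 1.5352 = 27.5352
R = R0 + s = 27 + 27.5352 = 54.5352

54.5352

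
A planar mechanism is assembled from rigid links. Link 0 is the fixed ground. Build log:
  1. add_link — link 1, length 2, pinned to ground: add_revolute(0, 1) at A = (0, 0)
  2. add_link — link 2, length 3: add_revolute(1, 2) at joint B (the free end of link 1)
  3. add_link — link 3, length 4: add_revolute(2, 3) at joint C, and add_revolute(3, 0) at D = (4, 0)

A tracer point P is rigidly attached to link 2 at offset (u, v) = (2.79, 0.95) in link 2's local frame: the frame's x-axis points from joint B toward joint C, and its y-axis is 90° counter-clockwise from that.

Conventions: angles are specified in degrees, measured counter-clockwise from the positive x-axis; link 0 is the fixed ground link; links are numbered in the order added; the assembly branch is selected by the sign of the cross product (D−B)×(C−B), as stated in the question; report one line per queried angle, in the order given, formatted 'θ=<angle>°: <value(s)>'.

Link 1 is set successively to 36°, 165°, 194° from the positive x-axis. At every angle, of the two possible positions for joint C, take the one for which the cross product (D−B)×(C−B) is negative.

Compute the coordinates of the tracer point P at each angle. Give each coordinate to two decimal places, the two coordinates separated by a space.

A=(0,0), D=(4.00,0)
θ=36°: B = A + 2.00·(cos36°, sin36°) = (1.6180, 1.1756)
θ=36°: |BD| = 2.6563
θ=36°: circle(B,3.00) ∩ circle(D,4.00): a=0.0105, h=3.0000
θ=36°:   candidates: C₊=(2.9551,3.8611) cross=7.969; C₋=(0.2998,-1.5193) cross=-7.969
θ=36°:   branch - wants cross < 0 → take C=(0.2998,-1.5193) (cross=-7.969)
θ=36°: ex = (C−B)/|BC| = (-0.4394,-0.8983); ey = (0.8983,-0.4394)
θ=36°: P = B + 2.79·ex + 0.95·ey = (1.2454,-1.7481)
θ=165°: B = A + 2.00·(cos165°, sin165°) = (-1.9319, 0.5176)
θ=165°: |BD| = 5.9544
θ=165°: circle(B,3.00) ∩ circle(D,4.00): a=2.3894, h=1.8141
θ=165°:   candidates: C₊=(0.6062,2.1171) cross=10.802; C₋=(0.2908,-1.4973) cross=-10.802
θ=165°:   branch - wants cross < 0 → take C=(0.2908,-1.4973) (cross=-10.802)
θ=165°: ex = (C−B)/|BC| = (0.7409,-0.6716); ey = (0.6716,0.7409)
θ=165°: P = B + 2.79·ex + 0.95·ey = (0.7733,-0.6524)
θ=194°: B = A + 2.00·(cos194°, sin194°) = (-1.9406, -0.4838)
θ=194°: |BD| = 5.9603
θ=194°: circle(B,3.00) ∩ circle(D,4.00): a=2.3929, h=1.8094
θ=194°:   candidates: C₊=(0.2975,1.5139) cross=10.785; C₋=(0.5913,-2.0930) cross=-10.785
θ=194°:   branch - wants cross < 0 → take C=(0.5913,-2.0930) (cross=-10.785)
θ=194°: ex = (C−B)/|BC| = (0.8440,-0.5364); ey = (0.5364,0.8440)
θ=194°: P = B + 2.79·ex + 0.95·ey = (0.9236,-1.1786)

θ=36°: 1.25 -1.75
θ=165°: 0.77 -0.65
θ=194°: 0.92 -1.18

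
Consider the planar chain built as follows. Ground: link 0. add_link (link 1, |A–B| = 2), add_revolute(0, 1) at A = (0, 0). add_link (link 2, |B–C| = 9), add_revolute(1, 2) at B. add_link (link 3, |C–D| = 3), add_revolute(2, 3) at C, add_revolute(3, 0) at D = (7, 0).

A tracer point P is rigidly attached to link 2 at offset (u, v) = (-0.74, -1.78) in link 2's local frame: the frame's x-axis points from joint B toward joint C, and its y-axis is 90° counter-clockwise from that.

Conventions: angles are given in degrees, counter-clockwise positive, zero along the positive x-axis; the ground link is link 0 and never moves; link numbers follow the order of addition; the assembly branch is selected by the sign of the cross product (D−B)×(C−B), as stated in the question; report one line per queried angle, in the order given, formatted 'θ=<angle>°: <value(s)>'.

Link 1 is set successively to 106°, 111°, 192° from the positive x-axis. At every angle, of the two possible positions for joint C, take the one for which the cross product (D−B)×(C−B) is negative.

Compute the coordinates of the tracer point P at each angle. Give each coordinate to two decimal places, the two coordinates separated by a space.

A=(0,0), D=(7.00,0)
θ=106°: B = A + 2.00·(cos106°, sin106°) = (-0.5513, 1.9225)
θ=106°: |BD| = 7.7922
θ=106°: circle(B,9.00) ∩ circle(D,3.00): a=8.5161, h=2.9113
θ=106°:   candidates: C₊=(8.4199,2.6427) cross=22.686; C₋=(6.9833,-3.0000) cross=-22.686
θ=106°:   branch - wants cross < 0 → take C=(6.9833,-3.0000) (cross=-22.686)
θ=106°: ex = (C−B)/|BC| = (0.8372,-0.5469); ey = (0.5469,0.8372)
θ=106°: P = B + -0.74·ex + -1.78·ey = (-2.1443,0.8371)
θ=111°: B = A + 2.00·(cos111°, sin111°) = (-0.7167, 1.8672)
θ=111°: |BD| = 7.9394
θ=111°: circle(B,9.00) ∩ circle(D,3.00): a=8.5040, h=2.9464
θ=111°:   candidates: C₊=(8.2417,2.7310) cross=23.393; C₋=(6.8559,-2.9965) cross=-23.393
θ=111°:   branch - wants cross < 0 → take C=(6.8559,-2.9965) (cross=-23.393)
θ=111°: ex = (C−B)/|BC| = (0.8414,-0.5404); ey = (0.5404,0.8414)
θ=111°: P = B + -0.74·ex + -1.78·ey = (-2.3013,0.7694)
θ=192°: B = A + 2.00·(cos192°, sin192°) = (-1.9563, -0.4158)
θ=192°: |BD| = 8.9659
θ=192°: circle(B,9.00) ∩ circle(D,3.00): a=8.4982, h=2.9633
θ=192°:   candidates: C₊=(6.3953,2.9384) cross=26.569; C₋=(6.6702,-2.9818) cross=-26.569
θ=192°:   branch - wants cross < 0 → take C=(6.6702,-2.9818) (cross=-26.569)
θ=192°: ex = (C−B)/|BC| = (0.9585,-0.2851); ey = (0.2851,0.9585)
θ=192°: P = B + -0.74·ex + -1.78·ey = (-3.1731,-1.9110)

θ=106°: -2.14 0.84
θ=111°: -2.30 0.77
θ=192°: -3.17 -1.91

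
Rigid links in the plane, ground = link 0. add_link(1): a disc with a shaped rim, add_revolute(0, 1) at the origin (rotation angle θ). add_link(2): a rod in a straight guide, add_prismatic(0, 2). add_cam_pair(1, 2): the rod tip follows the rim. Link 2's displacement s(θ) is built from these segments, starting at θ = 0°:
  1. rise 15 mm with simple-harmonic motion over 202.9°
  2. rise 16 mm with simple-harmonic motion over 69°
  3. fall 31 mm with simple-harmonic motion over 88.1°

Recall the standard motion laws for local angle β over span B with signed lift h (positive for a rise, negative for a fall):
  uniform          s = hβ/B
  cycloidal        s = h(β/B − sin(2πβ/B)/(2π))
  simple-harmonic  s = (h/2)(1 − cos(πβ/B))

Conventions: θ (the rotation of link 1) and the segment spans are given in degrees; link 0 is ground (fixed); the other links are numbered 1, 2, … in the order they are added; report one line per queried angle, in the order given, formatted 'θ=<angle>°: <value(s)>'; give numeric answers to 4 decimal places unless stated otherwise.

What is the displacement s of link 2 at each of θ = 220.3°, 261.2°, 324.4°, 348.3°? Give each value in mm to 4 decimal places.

segment 1 (0° to 202.9°, simple-harmonic, h = 15) is passed completely: s = 0.0000 + (15) = 15.0000
θ = 220.3° falls in segment 2 (202.9° to 271.9°, simple-harmonic, h = 16): β = 220.3 − 202.9 = 17.4°, B = 69°; Δs = 16/2·(1 − cos(π·0.2522)) = 2.3819; s = 15.0000 + 2.3819 = 17.3819
θ = 261.2° falls in segment 2 (202.9° to 271.9°, simple-harmonic, h = 16): β = 261.2 − 202.9 = 58.3°, B = 69°; Δs = 16/2·(1 − cos(π·0.8449)) = 15.0693; s = 15.0000 + 15.0693 = 30.0693
segment 2 (202.9° to 271.9°, simple-harmonic, h = 16) is passed completely: s = 15.0000 + (16) = 31.0000
θ = 324.4° falls in segment 3 (271.9° to 360°, simple-harmonic, h = -31): β = 324.4 − 271.9 = 52.5°, B = 88.1°; Δs = -31/2·(1 − cos(π·0.5959)) = -20.1001; s = 31.0000 − 20.1001 = 10.8999
θ = 348.3° falls in segment 3 (271.9° to 360°, simple-harmonic, h = -31): β = 348.3 − 271.9 = 76.4°, B = 88.1°; Δs = -31/2·(1 − cos(π·0.8672)) = -29.6704; s = 31.0000 − 29.6704 = 1.3296

θ=220.3°: 17.3819
θ=261.2°: 30.0693
θ=324.4°: 10.8999
θ=348.3°: 1.3296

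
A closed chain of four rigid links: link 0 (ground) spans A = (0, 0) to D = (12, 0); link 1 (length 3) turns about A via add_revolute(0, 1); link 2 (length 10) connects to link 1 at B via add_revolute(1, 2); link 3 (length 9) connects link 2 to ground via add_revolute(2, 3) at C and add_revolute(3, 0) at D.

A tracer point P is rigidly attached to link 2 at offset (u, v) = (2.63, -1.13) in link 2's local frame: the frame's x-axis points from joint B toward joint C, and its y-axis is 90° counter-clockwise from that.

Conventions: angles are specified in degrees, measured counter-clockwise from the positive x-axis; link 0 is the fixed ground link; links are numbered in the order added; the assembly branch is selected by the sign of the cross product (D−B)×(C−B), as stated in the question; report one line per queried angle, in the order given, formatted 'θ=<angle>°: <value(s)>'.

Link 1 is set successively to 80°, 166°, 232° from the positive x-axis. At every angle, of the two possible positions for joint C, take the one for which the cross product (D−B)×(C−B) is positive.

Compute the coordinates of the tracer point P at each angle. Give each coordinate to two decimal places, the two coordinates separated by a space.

A=(0,0), D=(12.00,0)
θ=80°: B = A + 3.00·(cos80°, sin80°) = (0.5209, 2.9544)
θ=80°: |BD| = 11.8532
θ=80°: circle(B,10.00) ∩ circle(D,9.00): a=6.7281, h=7.3982
θ=80°:   candidates: C₊=(8.8807,8.4421) cross=87.692; C₋=(5.1926,-5.8873) cross=-87.692
θ=80°:   branch + wants cross > 0 → take C=(8.8807,8.4421) (cross=87.692)
θ=80°: ex = (C−B)/|BC| = (0.8360,0.5488); ey = (-0.5488,0.8360)
θ=80°: P = B + 2.63·ex + -1.13·ey = (3.3397,3.4530)
θ=166°: B = A + 3.00·(cos166°, sin166°) = (-2.9109, 0.7258)
θ=166°: |BD| = 14.9285
θ=166°: circle(B,10.00) ∩ circle(D,9.00): a=8.1006, h=5.8634
θ=166°:   candidates: C₊=(5.4652,6.1884) cross=87.532; C₋=(4.8951,-5.5245) cross=-87.532
θ=166°:   branch + wants cross > 0 → take C=(5.4652,6.1884) (cross=87.532)
θ=166°: ex = (C−B)/|BC| = (0.8376,0.5463); ey = (-0.5463,0.8376)
θ=166°: P = B + 2.63·ex + -1.13·ey = (-0.0907,1.2159)
θ=232°: B = A + 3.00·(cos232°, sin232°) = (-1.8470, -2.3640)
θ=232°: |BD| = 14.0473
θ=232°: circle(B,10.00) ∩ circle(D,9.00): a=7.7000, h=6.3805
θ=232°:   candidates: C₊=(4.6694,5.2213) cross=89.629; C₋=(6.8169,-7.3577) cross=-89.629
θ=232°:   branch + wants cross > 0 → take C=(4.6694,5.2213) (cross=89.629)
θ=232°: ex = (C−B)/|BC| = (0.6516,0.7585); ey = (-0.7585,0.6516)
θ=232°: P = B + 2.63·ex + -1.13·ey = (0.7240,-1.1054)

θ=80°: 3.34 3.45
θ=166°: -0.09 1.22
θ=232°: 0.72 -1.11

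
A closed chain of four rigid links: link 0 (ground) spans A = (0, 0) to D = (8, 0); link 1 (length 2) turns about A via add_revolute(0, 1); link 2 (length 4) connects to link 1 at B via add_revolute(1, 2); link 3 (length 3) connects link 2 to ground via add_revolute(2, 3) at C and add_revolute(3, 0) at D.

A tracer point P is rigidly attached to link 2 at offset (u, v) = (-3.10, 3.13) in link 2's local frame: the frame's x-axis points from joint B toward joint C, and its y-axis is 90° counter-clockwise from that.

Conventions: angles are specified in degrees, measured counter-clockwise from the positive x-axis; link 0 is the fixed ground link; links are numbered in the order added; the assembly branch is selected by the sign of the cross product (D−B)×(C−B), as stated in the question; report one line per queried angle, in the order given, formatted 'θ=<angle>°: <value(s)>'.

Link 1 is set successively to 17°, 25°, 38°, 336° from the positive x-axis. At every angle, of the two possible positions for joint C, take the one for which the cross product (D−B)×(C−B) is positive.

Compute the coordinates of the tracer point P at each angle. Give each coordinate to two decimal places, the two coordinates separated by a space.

A=(0,0), D=(8.00,0)
θ=17°: B = A + 2.00·(cos17°, sin17°) = (1.9126, 0.5847)
θ=17°: |BD| = 6.1154
θ=17°: circle(B,4.00) ∩ circle(D,3.00): a=3.6300, h=1.6801
θ=17°:   candidates: C₊=(5.6867,1.9101) cross=10.275; C₋=(5.3654,-1.4348) cross=-10.275
θ=17°:   branch + wants cross > 0 → take C=(5.6867,1.9101) (cross=10.275)
θ=17°: ex = (C−B)/|BC| = (0.9435,0.3313); ey = (-0.3313,0.9435)
θ=17°: P = B + -3.10·ex + 3.13·ey = (-2.0494,2.5108)
θ=25°: B = A + 2.00·(cos25°, sin25°) = (1.8126, 0.8452)
θ=25°: |BD| = 6.2448
θ=25°: circle(B,4.00) ∩ circle(D,3.00): a=3.6829, h=1.5609
θ=25°:   candidates: C₊=(5.6729,1.8933) cross=9.747; C₋=(5.2503,-1.1998) cross=-9.747
θ=25°:   branch + wants cross > 0 → take C=(5.6729,1.8933) (cross=9.747)
θ=25°: ex = (C−B)/|BC| = (0.9651,0.2620); ey = (-0.2620,0.9651)
θ=25°: P = B + -3.10·ex + 3.13·ey = (-1.9992,3.0537)
θ=38°: B = A + 2.00·(cos38°, sin38°) = (1.5760, 1.2313)
θ=38°: |BD| = 6.5409
θ=38°: circle(B,4.00) ∩ circle(D,3.00): a=3.8056, h=1.2320
θ=38°:   candidates: C₊=(5.5455,1.7249) cross=8.058; C₋=(5.0816,-0.6950) cross=-8.058
θ=38°:   branch + wants cross > 0 → take C=(5.5455,1.7249) (cross=8.058)
θ=38°: ex = (C−B)/|BC| = (0.9924,0.1234); ey = (-0.1234,0.9924)
θ=38°: P = B + -3.10·ex + 3.13·ey = (-1.8865,3.9549)
θ=336°: B = A + 2.00·(cos336°, sin336°) = (1.8271, -0.8135)
θ=336°: |BD| = 6.2263
θ=336°: circle(B,4.00) ∩ circle(D,3.00): a=3.6753, h=1.5787
θ=336°:   candidates: C₊=(5.2646,1.2319) cross=9.830; C₋=(5.6771,-1.8985) cross=-9.830
θ=336°:   branch + wants cross > 0 → take C=(5.2646,1.2319) (cross=9.830)
θ=336°: ex = (C−B)/|BC| = (0.8594,0.5113); ey = (-0.5113,0.8594)
θ=336°: P = B + -3.10·ex + 3.13·ey = (-2.4375,0.2912)

θ=17°: -2.05 2.51
θ=25°: -2.00 3.05
θ=38°: -1.89 3.95
θ=336°: -2.44 0.29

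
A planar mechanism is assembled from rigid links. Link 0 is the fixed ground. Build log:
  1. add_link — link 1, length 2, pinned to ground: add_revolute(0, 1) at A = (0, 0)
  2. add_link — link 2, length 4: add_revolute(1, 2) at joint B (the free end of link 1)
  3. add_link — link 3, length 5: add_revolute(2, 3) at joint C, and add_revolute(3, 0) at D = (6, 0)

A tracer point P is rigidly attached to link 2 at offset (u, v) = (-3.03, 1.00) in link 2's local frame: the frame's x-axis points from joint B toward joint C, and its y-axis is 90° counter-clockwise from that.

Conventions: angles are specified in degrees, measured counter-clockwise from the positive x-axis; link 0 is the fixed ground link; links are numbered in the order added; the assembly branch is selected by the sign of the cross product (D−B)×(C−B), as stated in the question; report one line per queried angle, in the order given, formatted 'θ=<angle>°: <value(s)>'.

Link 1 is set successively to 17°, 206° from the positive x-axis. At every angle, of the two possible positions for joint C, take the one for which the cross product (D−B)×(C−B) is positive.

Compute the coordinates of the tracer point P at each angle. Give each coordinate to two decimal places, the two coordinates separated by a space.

A=(0,0), D=(6.00,0)
θ=17°: B = A + 2.00·(cos17°, sin17°) = (1.9126, 0.5847)
θ=17°: |BD| = 4.1290
θ=17°: circle(B,4.00) ∩ circle(D,5.00): a=0.9747, h=3.8794
θ=17°:   candidates: C₊=(3.4268,4.2871) cross=16.018; C₋=(2.3280,-3.3936) cross=-16.018
θ=17°:   branch + wants cross > 0 → take C=(3.4268,4.2871) (cross=16.018)
θ=17°: ex = (C−B)/|BC| = (0.3786,0.9256); ey = (-0.9256,0.3786)
θ=17°: P = B + -3.03·ex + 1.00·ey = (-0.1600,-1.8412)
θ=206°: B = A + 2.00·(cos206°, sin206°) = (-1.7976, -0.8767)
θ=206°: |BD| = 7.8467
θ=206°: circle(B,4.00) ∩ circle(D,5.00): a=3.3499, h=2.1859
θ=206°:   candidates: C₊=(1.2871,1.6698) cross=17.152; C₋=(1.7756,-2.6747) cross=-17.152
θ=206°:   branch + wants cross > 0 → take C=(1.2871,1.6698) (cross=17.152)
θ=206°: ex = (C−B)/|BC| = (0.7712,0.6366); ey = (-0.6366,0.7712)
θ=206°: P = B + -3.03·ex + 1.00·ey = (-4.7709,-2.0346)

θ=17°: -0.16 -1.84
θ=206°: -4.77 -2.03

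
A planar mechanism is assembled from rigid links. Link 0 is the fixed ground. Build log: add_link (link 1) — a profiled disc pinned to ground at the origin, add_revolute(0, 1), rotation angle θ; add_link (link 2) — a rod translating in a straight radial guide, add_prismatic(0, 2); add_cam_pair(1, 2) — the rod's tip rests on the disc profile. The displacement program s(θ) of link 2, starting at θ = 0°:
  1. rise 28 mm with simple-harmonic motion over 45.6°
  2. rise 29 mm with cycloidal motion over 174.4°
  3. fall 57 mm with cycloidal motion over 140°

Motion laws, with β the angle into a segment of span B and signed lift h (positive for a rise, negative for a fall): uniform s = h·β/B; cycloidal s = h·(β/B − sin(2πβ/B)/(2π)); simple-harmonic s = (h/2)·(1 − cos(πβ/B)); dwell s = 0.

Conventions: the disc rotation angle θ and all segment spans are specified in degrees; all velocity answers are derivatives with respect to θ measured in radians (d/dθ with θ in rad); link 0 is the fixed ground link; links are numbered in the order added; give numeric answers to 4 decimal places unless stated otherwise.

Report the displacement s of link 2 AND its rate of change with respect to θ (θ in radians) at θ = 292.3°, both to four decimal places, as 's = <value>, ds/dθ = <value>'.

seg 1 [0°–45.6°] simple-harmonic, h=28: full span → s += 28 → s = 28.0000
seg 2 [45.6°–220°] cycloidal, h=29: full span → s += 29 → s = 57.0000
seg 3 [220°–360°] cycloidal, h=-57: θ=292.3° here. β=72.3, B=140. -57·(0.5164 − sin(2π·0.5164)/(2π)) = -30.3712 → s = 26.6288
velocity in seg [220°–360°] (cycloidal), θ in radians: β = 72.3° = 1.2619 rad, B = 140° = 2.4435 rad; ds/dθ = (h/B)(1 − cos(2πβ/B)) = ((-57)/2.4435)(1 − cos(2π·0.5164)) = -46.530966 mm/rad

s = 26.6288, ds/dθ = -46.5310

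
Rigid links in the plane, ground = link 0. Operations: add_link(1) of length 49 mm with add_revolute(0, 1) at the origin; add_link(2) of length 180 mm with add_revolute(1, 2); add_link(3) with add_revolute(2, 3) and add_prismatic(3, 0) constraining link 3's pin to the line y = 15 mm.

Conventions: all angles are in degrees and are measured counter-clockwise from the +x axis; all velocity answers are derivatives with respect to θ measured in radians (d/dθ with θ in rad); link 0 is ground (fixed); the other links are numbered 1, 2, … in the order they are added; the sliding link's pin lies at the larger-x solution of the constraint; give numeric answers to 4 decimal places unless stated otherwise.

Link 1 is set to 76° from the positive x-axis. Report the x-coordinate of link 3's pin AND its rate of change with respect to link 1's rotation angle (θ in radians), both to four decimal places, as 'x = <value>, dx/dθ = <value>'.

geometry: r = 49 mm, L = 180 mm, e = 15 mm
crank pin P = (r cos θ, r sin θ) = (11.854173, 47.544491)
h = r sin θ − e = 47.544491 − 15 = 32.544491
x = r cos θ + √(L² − h²) = 11.854173 + 177.033489 = 188.887662
dx/dθ = −r sin θ − h·r cos θ/√(L² − h²) (θ in radians; h = 32.544491) = -49.723672

x = 188.8877, dx/dθ = -49.7237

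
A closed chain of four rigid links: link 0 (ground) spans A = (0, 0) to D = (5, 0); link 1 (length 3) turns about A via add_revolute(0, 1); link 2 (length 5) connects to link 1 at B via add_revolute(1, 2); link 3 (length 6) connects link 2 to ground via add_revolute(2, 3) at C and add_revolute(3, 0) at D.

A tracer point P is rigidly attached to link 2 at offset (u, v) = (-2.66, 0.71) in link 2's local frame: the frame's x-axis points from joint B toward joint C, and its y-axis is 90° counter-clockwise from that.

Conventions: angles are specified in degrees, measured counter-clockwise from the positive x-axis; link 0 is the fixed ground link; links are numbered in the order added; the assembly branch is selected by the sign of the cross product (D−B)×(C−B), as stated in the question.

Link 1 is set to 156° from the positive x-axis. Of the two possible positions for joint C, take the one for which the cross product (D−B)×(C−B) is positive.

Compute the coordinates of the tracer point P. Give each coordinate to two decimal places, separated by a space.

A=(0,0), D=(5.00,0)
B = A + 3.00·(cos156°, sin156°) = (-2.7406, 1.2202)
|BD| = 7.8362
circle(B,5.00) ∩ circle(D,6.00): a=3.2162, h=3.8283
  candidates: C₊=(1.0325,4.5010) cross=29.999; C₋=(-0.1597,-3.0622) cross=-29.999
  branch + wants cross > 0 → take C=(1.0325,4.5010) (cross=29.999)
ex = (C−B)/|BC| = (0.7546,0.6562); ey = (-0.6562,0.7546)
P = B + -2.66·ex + 0.71·ey = (-5.2138,0.0106)

-5.21 0.01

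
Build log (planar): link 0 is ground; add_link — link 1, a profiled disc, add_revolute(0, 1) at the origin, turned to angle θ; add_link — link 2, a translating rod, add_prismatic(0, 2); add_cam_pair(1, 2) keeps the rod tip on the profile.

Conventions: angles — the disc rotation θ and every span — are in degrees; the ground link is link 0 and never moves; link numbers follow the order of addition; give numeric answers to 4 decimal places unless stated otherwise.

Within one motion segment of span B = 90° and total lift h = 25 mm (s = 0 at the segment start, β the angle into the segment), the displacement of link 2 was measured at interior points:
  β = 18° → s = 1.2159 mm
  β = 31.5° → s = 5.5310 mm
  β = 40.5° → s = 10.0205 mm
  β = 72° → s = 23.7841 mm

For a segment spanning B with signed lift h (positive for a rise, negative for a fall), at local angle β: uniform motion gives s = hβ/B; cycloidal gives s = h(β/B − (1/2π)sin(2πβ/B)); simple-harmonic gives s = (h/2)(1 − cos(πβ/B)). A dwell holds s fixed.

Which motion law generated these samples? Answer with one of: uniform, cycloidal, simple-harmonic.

candidates at β/B = r: uniform s = h·r (linear in β); cycloidal s = h·(r − sin(2πr)/(2π)); simple-harmonic s = (h/2)(1 − cos(πr))
β=18°: printed 1.2159 | uniform 5.0000, cycloidal 1.2159, simple-harmonic 2.3873
β=31.5°: printed 5.5310 | uniform 8.7500, cycloidal 5.5310, simple-harmonic 6.8251
β=40.5°: printed 10.0205 | uniform 11.2500, cycloidal 10.0205, simple-harmonic 10.5446
β=72°: printed 23.7841 | uniform 20.0000, cycloidal 23.7841, simple-harmonic 22.6127
only one law matches every sample → cycloidal

cycloidal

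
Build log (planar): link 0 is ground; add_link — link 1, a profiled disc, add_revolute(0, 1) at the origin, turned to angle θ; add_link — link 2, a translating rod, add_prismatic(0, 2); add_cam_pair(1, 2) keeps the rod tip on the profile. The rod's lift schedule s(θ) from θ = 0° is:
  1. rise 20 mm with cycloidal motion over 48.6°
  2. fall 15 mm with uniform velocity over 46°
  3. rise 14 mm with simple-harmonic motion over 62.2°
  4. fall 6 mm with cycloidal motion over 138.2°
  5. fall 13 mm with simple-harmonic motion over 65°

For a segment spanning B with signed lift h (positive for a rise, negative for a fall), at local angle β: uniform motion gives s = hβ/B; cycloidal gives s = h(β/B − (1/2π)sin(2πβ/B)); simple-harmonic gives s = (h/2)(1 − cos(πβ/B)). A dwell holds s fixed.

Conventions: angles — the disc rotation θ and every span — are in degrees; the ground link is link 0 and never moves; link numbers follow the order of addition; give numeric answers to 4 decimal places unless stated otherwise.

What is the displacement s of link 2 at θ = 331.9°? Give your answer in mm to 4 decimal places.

seg 1 [0°–48.6°] cycloidal, h=20: full span → s += 20 → s = 20.0000
seg 2 [48.6°–94.6°] uniform, h=-15: full span → s += -15 → s = 5.0000
seg 3 [94.6°–156.8°] simple-harmonic, h=14: full span → s += 14 → s = 19.0000
seg 4 [156.8°–295°] cycloidal, h=-6: full span → s += -6 → s = 13.0000
seg 5 [295°–360°] simple-harmonic, h=-13: θ=331.9° here. β=36.9, B=65. -13/2·(1 − cos(π·0.5677)) = -7.8719 → s = 5.1281

5.1281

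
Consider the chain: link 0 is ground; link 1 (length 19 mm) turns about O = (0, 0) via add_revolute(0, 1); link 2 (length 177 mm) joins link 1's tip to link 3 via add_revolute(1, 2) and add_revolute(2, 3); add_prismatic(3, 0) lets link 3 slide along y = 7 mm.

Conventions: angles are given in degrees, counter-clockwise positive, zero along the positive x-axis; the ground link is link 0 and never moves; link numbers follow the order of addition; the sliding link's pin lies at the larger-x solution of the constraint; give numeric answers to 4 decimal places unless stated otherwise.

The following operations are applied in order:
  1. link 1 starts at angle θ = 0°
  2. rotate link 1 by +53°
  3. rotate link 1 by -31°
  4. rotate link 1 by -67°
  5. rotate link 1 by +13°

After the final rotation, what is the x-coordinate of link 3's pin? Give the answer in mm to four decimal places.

geometry: r = 19 mm, L = 177 mm, e = 7 mm; θ starts at 0°
rotate link 1 by +53°: θ ← 0° +53° = 53°
rotate link 1 by -31°: θ ← 53° -31° = 22°
rotate link 1 by -67°: θ ← 22° -67° = -45°
rotate link 1 by +13°: θ ← -45° +13° = -32°
crank pin P = (r cos θ, r sin θ) = (16.112914, -10.068466)
h = r sin θ − e = -10.068466 − 7 = -17.068466
x = r cos θ + √(L² − h²) = 16.112914 + 176.175105 = 192.288018

192.2880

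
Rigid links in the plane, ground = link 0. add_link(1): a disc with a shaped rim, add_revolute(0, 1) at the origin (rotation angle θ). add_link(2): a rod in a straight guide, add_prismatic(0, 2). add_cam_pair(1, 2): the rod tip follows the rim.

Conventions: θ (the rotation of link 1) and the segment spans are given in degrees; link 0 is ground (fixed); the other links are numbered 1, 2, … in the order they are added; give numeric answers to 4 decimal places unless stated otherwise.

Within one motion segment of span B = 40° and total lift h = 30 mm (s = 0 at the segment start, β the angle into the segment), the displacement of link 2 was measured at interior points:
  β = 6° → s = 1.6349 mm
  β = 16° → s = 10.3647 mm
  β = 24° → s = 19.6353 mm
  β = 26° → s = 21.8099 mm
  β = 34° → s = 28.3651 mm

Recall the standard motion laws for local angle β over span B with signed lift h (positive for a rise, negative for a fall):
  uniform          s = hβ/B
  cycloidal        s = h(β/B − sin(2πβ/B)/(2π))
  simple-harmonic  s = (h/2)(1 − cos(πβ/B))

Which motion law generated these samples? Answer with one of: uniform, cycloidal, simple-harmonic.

candidates at β/B = r: uniform s = h·r (linear in β); cycloidal s = h·(r − sin(2πr)/(2π)); simple-harmonic s = (h/2)(1 − cos(πr))
β=6°: printed 1.6349 | uniform 4.5000, cycloidal 0.6372, simple-harmonic 1.6349
β=16°: printed 10.3647 | uniform 12.0000, cycloidal 9.1935, simple-harmonic 10.3647
β=24°: printed 19.6353 | uniform 18.0000, cycloidal 20.8065, simple-harmonic 19.6353
β=26°: printed 21.8099 | uniform 19.5000, cycloidal 23.3628, simple-harmonic 21.8099
β=34°: printed 28.3651 | uniform 25.5000, cycloidal 29.3628, simple-harmonic 28.3651
only one law matches every sample → simple-harmonic

simple-harmonic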